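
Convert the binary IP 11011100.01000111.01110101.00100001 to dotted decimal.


11011100 = 220
01000111 = 71
01110101 = 117
00100001 = 33
IP: 220.71.117.33


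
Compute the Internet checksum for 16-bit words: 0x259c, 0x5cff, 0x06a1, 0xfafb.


Sum all words (with carry folding):
+ 0x259c = 0x259c
+ 0x5cff = 0x829b
+ 0x06a1 = 0x893c
+ 0xfafb = 0x8438
One's complement: ~0x8438
Checksum = 0x7bc7


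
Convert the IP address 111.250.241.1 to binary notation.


111 = 01101111
250 = 11111010
241 = 11110001
1 = 00000001
Binary: 01101111.11111010.11110001.00000001


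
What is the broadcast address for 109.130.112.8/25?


Network: 109.130.112.0/25
Host bits = 7
Set all host bits to 1:
Broadcast: 109.130.112.127


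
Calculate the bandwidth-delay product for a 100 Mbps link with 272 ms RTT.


BDP = bandwidth * RTT
= 100 Mbps * 272 ms
= 100 * 1e6 * 272 / 1000 bits
= 27200000 bits
= 3400000 bytes
= 3320.3125 KB
BDP = 27200000 bits (3400000 bytes)


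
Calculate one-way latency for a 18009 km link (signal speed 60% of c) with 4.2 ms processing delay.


Speed = 0.6 * 3e5 km/s = 180000 km/s
Propagation delay = 18009 / 180000 = 0.1001 s = 100.05 ms
Processing delay = 4.2 ms
Total one-way latency = 104.25 ms


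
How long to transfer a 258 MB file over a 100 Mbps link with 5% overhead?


Effective throughput = 100 * (1 - 5/100) = 95 Mbps
File size in Mb = 258 * 8 = 2064 Mb
Time = 2064 / 95
Time = 21.7263 seconds


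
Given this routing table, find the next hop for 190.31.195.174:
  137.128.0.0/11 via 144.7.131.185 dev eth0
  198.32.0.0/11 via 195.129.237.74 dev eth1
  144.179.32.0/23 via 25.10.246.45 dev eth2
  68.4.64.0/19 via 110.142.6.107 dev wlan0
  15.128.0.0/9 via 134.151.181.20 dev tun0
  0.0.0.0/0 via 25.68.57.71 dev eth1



Longest prefix match for 190.31.195.174:
  /11 137.128.0.0: no
  /11 198.32.0.0: no
  /23 144.179.32.0: no
  /19 68.4.64.0: no
  /9 15.128.0.0: no
  /0 0.0.0.0: MATCH
Selected: next-hop 25.68.57.71 via eth1 (matched /0)


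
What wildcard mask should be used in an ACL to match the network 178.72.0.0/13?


Subnet mask: 255.248.0.0
Wildcard = 255.255.255.255 - subnet mask
255 - 255 = 0
255 - 248 = 7
255 - 0 = 255
255 - 0 = 255
Wildcard: 0.7.255.255


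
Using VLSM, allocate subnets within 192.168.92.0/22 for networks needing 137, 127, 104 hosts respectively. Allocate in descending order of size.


137 hosts -> /24 (254 usable): 192.168.92.0/24
127 hosts -> /24 (254 usable): 192.168.93.0/24
104 hosts -> /25 (126 usable): 192.168.94.0/25
Allocation: 192.168.92.0/24 (137 hosts, 254 usable); 192.168.93.0/24 (127 hosts, 254 usable); 192.168.94.0/25 (104 hosts, 126 usable)


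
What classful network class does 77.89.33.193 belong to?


First octet: 77
Binary: 01001101
0xxxxxxx -> Class A (1-126)
Class A, default mask 255.0.0.0 (/8)


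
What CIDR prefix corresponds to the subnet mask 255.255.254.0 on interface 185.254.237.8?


Binary: 11111111.11111111.11111110.00000000
Count leading 1s
Prefix: /23


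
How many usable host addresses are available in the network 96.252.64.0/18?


Host bits = 32 - 18 = 14
Total addresses = 2^14 = 16384
Usable = total - 2 (network and broadcast)
Usable hosts: 16382


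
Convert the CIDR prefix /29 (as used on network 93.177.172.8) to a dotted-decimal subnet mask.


/29 means 29 network bits, 3 host bits
Binary: 11111111111111111111111111111000
Mask: 255.255.255.248


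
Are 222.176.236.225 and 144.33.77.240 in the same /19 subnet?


Mask: 255.255.224.0
222.176.236.225 AND mask = 222.176.224.0
144.33.77.240 AND mask = 144.33.64.0
No, different subnets (222.176.224.0 vs 144.33.64.0)


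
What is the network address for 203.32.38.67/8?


IP:   11001011.00100000.00100110.01000011
Mask: 11111111.00000000.00000000.00000000
AND operation:
Net:  11001011.00000000.00000000.00000000
Network: 203.0.0.0/8


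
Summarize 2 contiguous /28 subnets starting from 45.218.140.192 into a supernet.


Original prefix: /28
Number of subnets: 2 = 2^1
New prefix = 28 - 1 = 27
Supernet: 45.218.140.192/27


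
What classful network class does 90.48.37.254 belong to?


First octet: 90
Binary: 01011010
0xxxxxxx -> Class A (1-126)
Class A, default mask 255.0.0.0 (/8)


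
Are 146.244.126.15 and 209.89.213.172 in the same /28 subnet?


Mask: 255.255.255.240
146.244.126.15 AND mask = 146.244.126.0
209.89.213.172 AND mask = 209.89.213.160
No, different subnets (146.244.126.0 vs 209.89.213.160)


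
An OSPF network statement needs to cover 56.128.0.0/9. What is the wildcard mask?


Subnet mask: 255.128.0.0
Wildcard = 255.255.255.255 - subnet mask
255 - 255 = 0
255 - 128 = 127
255 - 0 = 255
255 - 0 = 255
Wildcard: 0.127.255.255


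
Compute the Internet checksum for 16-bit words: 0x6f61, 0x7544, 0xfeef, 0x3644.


Sum all words (with carry folding):
+ 0x6f61 = 0x6f61
+ 0x7544 = 0xe4a5
+ 0xfeef = 0xe395
+ 0x3644 = 0x19da
One's complement: ~0x19da
Checksum = 0xe625


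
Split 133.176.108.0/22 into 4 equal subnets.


New prefix = 22 + 2 = 24
Each subnet has 256 addresses
  133.176.108.0/24
  133.176.109.0/24
  133.176.110.0/24
  133.176.111.0/24
Subnets: 133.176.108.0/24, 133.176.109.0/24, 133.176.110.0/24, 133.176.111.0/24


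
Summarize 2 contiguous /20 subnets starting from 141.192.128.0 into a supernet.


Original prefix: /20
Number of subnets: 2 = 2^1
New prefix = 20 - 1 = 19
Supernet: 141.192.128.0/19


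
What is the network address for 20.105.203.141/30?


IP:   00010100.01101001.11001011.10001101
Mask: 11111111.11111111.11111111.11111100
AND operation:
Net:  00010100.01101001.11001011.10001100
Network: 20.105.203.140/30


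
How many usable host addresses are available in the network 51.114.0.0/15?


Host bits = 32 - 15 = 17
Total addresses = 2^17 = 131072
Usable = total - 2 (network and broadcast)
Usable hosts: 131070


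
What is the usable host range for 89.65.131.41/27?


Network: 89.65.131.32
Broadcast: 89.65.131.63
First usable = network + 1
Last usable = broadcast - 1
Range: 89.65.131.33 to 89.65.131.62


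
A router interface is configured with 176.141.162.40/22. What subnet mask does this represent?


/22 means 22 network bits, 10 host bits
Binary: 11111111111111111111110000000000
Mask: 255.255.252.0


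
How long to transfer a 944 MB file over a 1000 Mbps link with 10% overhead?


Effective throughput = 1000 * (1 - 10/100) = 900 Mbps
File size in Mb = 944 * 8 = 7552 Mb
Time = 7552 / 900
Time = 8.3911 seconds


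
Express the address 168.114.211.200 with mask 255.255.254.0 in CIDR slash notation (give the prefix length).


Binary: 11111111.11111111.11111110.00000000
Count leading 1s
Prefix: /23


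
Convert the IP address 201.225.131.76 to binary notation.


201 = 11001001
225 = 11100001
131 = 10000011
76 = 01001100
Binary: 11001001.11100001.10000011.01001100


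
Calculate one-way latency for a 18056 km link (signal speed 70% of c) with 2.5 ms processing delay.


Speed = 0.7 * 3e5 km/s = 210000 km/s
Propagation delay = 18056 / 210000 = 0.086 s = 85.981 ms
Processing delay = 2.5 ms
Total one-way latency = 88.481 ms


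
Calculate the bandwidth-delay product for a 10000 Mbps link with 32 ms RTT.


BDP = bandwidth * RTT
= 10000 Mbps * 32 ms
= 10000 * 1e6 * 32 / 1000 bits
= 320000000 bits
= 40000000 bytes
= 39062.5 KB
BDP = 320000000 bits (40000000 bytes)


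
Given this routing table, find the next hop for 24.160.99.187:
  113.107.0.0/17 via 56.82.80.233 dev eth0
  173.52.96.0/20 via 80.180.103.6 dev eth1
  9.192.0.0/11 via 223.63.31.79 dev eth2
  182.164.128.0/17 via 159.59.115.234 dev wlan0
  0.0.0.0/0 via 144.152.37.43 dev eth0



Longest prefix match for 24.160.99.187:
  /17 113.107.0.0: no
  /20 173.52.96.0: no
  /11 9.192.0.0: no
  /17 182.164.128.0: no
  /0 0.0.0.0: MATCH
Selected: next-hop 144.152.37.43 via eth0 (matched /0)


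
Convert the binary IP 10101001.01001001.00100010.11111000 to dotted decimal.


10101001 = 169
01001001 = 73
00100010 = 34
11111000 = 248
IP: 169.73.34.248


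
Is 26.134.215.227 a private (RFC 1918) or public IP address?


RFC 1918 private ranges:
  10.0.0.0/8 (10.0.0.0 - 10.255.255.255)
  172.16.0.0/12 (172.16.0.0 - 172.31.255.255)
  192.168.0.0/16 (192.168.0.0 - 192.168.255.255)
Public (not in any RFC 1918 range)


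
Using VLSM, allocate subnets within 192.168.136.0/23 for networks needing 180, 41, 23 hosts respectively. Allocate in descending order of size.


180 hosts -> /24 (254 usable): 192.168.136.0/24
41 hosts -> /26 (62 usable): 192.168.137.0/26
23 hosts -> /27 (30 usable): 192.168.137.64/27
Allocation: 192.168.136.0/24 (180 hosts, 254 usable); 192.168.137.0/26 (41 hosts, 62 usable); 192.168.137.64/27 (23 hosts, 30 usable)


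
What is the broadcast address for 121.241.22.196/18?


Network: 121.241.0.0/18
Host bits = 14
Set all host bits to 1:
Broadcast: 121.241.63.255


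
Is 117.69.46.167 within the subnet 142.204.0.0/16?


Subnet network: 142.204.0.0
Test IP AND mask: 117.69.0.0
No, 117.69.46.167 is not in 142.204.0.0/16


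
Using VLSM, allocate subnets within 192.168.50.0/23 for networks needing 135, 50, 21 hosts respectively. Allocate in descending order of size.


135 hosts -> /24 (254 usable): 192.168.50.0/24
50 hosts -> /26 (62 usable): 192.168.51.0/26
21 hosts -> /27 (30 usable): 192.168.51.64/27
Allocation: 192.168.50.0/24 (135 hosts, 254 usable); 192.168.51.0/26 (50 hosts, 62 usable); 192.168.51.64/27 (21 hosts, 30 usable)


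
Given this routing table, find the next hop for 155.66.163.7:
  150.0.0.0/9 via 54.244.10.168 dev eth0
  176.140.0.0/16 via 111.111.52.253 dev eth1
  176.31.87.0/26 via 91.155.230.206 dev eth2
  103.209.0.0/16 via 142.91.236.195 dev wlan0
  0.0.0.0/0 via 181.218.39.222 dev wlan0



Longest prefix match for 155.66.163.7:
  /9 150.0.0.0: no
  /16 176.140.0.0: no
  /26 176.31.87.0: no
  /16 103.209.0.0: no
  /0 0.0.0.0: MATCH
Selected: next-hop 181.218.39.222 via wlan0 (matched /0)


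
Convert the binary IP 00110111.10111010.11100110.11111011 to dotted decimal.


00110111 = 55
10111010 = 186
11100110 = 230
11111011 = 251
IP: 55.186.230.251


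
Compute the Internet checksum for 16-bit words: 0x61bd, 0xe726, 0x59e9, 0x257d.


Sum all words (with carry folding):
+ 0x61bd = 0x61bd
+ 0xe726 = 0x48e4
+ 0x59e9 = 0xa2cd
+ 0x257d = 0xc84a
One's complement: ~0xc84a
Checksum = 0x37b5


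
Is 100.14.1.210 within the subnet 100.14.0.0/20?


Subnet network: 100.14.0.0
Test IP AND mask: 100.14.0.0
Yes, 100.14.1.210 is in 100.14.0.0/20


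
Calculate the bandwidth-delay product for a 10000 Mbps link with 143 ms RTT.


BDP = bandwidth * RTT
= 10000 Mbps * 143 ms
= 10000 * 1e6 * 143 / 1000 bits
= 1430000000 bits
= 178750000 bytes
= 174560.5469 KB
BDP = 1430000000 bits (178750000 bytes)


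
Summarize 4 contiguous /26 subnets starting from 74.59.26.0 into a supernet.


Original prefix: /26
Number of subnets: 4 = 2^2
New prefix = 26 - 2 = 24
Supernet: 74.59.26.0/24


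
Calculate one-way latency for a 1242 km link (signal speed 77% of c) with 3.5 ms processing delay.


Speed = 0.77 * 3e5 km/s = 231000 km/s
Propagation delay = 1242 / 231000 = 0.0054 s = 5.3766 ms
Processing delay = 3.5 ms
Total one-way latency = 8.8766 ms


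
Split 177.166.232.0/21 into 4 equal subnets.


New prefix = 21 + 2 = 23
Each subnet has 512 addresses
  177.166.232.0/23
  177.166.234.0/23
  177.166.236.0/23
  177.166.238.0/23
Subnets: 177.166.232.0/23, 177.166.234.0/23, 177.166.236.0/23, 177.166.238.0/23


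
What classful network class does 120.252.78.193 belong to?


First octet: 120
Binary: 01111000
0xxxxxxx -> Class A (1-126)
Class A, default mask 255.0.0.0 (/8)


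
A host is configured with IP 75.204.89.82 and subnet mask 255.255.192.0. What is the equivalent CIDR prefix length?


Binary: 11111111.11111111.11000000.00000000
Count leading 1s
Prefix: /18


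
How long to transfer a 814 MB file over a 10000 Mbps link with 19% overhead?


Effective throughput = 10000 * (1 - 19/100) = 8100.0 Mbps
File size in Mb = 814 * 8 = 6512 Mb
Time = 6512 / 8100.0
Time = 0.804 seconds


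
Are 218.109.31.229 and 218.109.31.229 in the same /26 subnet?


Mask: 255.255.255.192
218.109.31.229 AND mask = 218.109.31.192
218.109.31.229 AND mask = 218.109.31.192
Yes, same subnet (218.109.31.192)


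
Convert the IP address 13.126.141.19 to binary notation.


13 = 00001101
126 = 01111110
141 = 10001101
19 = 00010011
Binary: 00001101.01111110.10001101.00010011


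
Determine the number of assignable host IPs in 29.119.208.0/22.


Host bits = 32 - 22 = 10
Total addresses = 2^10 = 1024
Usable = total - 2 (network and broadcast)
Usable hosts: 1022


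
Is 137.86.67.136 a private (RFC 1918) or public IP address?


RFC 1918 private ranges:
  10.0.0.0/8 (10.0.0.0 - 10.255.255.255)
  172.16.0.0/12 (172.16.0.0 - 172.31.255.255)
  192.168.0.0/16 (192.168.0.0 - 192.168.255.255)
Public (not in any RFC 1918 range)


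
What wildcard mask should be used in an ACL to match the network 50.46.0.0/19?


Subnet mask: 255.255.224.0
Wildcard = 255.255.255.255 - subnet mask
255 - 255 = 0
255 - 255 = 0
255 - 224 = 31
255 - 0 = 255
Wildcard: 0.0.31.255


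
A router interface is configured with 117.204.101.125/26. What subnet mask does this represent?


/26 means 26 network bits, 6 host bits
Binary: 11111111111111111111111111000000
Mask: 255.255.255.192


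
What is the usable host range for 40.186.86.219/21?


Network: 40.186.80.0
Broadcast: 40.186.87.255
First usable = network + 1
Last usable = broadcast - 1
Range: 40.186.80.1 to 40.186.87.254


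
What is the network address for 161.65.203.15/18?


IP:   10100001.01000001.11001011.00001111
Mask: 11111111.11111111.11000000.00000000
AND operation:
Net:  10100001.01000001.11000000.00000000
Network: 161.65.192.0/18


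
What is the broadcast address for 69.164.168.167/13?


Network: 69.160.0.0/13
Host bits = 19
Set all host bits to 1:
Broadcast: 69.167.255.255


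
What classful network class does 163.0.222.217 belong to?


First octet: 163
Binary: 10100011
10xxxxxx -> Class B (128-191)
Class B, default mask 255.255.0.0 (/16)


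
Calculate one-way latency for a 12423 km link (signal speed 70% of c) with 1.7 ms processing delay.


Speed = 0.7 * 3e5 km/s = 210000 km/s
Propagation delay = 12423 / 210000 = 0.0592 s = 59.1571 ms
Processing delay = 1.7 ms
Total one-way latency = 60.8571 ms


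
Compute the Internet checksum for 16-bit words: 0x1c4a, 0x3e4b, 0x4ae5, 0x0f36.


Sum all words (with carry folding):
+ 0x1c4a = 0x1c4a
+ 0x3e4b = 0x5a95
+ 0x4ae5 = 0xa57a
+ 0x0f36 = 0xb4b0
One's complement: ~0xb4b0
Checksum = 0x4b4f


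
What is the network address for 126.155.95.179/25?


IP:   01111110.10011011.01011111.10110011
Mask: 11111111.11111111.11111111.10000000
AND operation:
Net:  01111110.10011011.01011111.10000000
Network: 126.155.95.128/25


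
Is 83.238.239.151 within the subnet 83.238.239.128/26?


Subnet network: 83.238.239.128
Test IP AND mask: 83.238.239.128
Yes, 83.238.239.151 is in 83.238.239.128/26


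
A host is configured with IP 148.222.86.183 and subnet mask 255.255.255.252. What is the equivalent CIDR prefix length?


Binary: 11111111.11111111.11111111.11111100
Count leading 1s
Prefix: /30


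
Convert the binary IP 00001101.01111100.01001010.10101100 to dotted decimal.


00001101 = 13
01111100 = 124
01001010 = 74
10101100 = 172
IP: 13.124.74.172


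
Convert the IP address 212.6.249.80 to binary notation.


212 = 11010100
6 = 00000110
249 = 11111001
80 = 01010000
Binary: 11010100.00000110.11111001.01010000


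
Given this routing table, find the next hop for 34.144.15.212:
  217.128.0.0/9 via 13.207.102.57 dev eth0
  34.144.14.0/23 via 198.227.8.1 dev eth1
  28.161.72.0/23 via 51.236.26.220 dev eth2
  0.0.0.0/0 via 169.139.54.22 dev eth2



Longest prefix match for 34.144.15.212:
  /9 217.128.0.0: no
  /23 34.144.14.0: MATCH
  /23 28.161.72.0: no
  /0 0.0.0.0: MATCH
Selected: next-hop 198.227.8.1 via eth1 (matched /23)


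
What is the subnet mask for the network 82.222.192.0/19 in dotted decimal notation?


/19 means 19 network bits, 13 host bits
Binary: 11111111111111111110000000000000
Mask: 255.255.224.0


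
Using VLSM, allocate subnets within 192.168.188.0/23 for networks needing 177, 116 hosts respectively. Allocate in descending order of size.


177 hosts -> /24 (254 usable): 192.168.188.0/24
116 hosts -> /25 (126 usable): 192.168.189.0/25
Allocation: 192.168.188.0/24 (177 hosts, 254 usable); 192.168.189.0/25 (116 hosts, 126 usable)


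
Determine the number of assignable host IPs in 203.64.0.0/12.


Host bits = 32 - 12 = 20
Total addresses = 2^20 = 1048576
Usable = total - 2 (network and broadcast)
Usable hosts: 1048574


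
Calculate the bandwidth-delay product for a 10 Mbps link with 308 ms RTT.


BDP = bandwidth * RTT
= 10 Mbps * 308 ms
= 10 * 1e6 * 308 / 1000 bits
= 3080000 bits
= 385000 bytes
= 375.9766 KB
BDP = 3080000 bits (385000 bytes)


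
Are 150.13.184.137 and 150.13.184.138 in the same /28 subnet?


Mask: 255.255.255.240
150.13.184.137 AND mask = 150.13.184.128
150.13.184.138 AND mask = 150.13.184.128
Yes, same subnet (150.13.184.128)


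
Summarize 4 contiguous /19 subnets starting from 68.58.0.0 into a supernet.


Original prefix: /19
Number of subnets: 4 = 2^2
New prefix = 19 - 2 = 17
Supernet: 68.58.0.0/17


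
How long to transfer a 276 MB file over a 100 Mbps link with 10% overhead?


Effective throughput = 100 * (1 - 10/100) = 90 Mbps
File size in Mb = 276 * 8 = 2208 Mb
Time = 2208 / 90
Time = 24.5333 seconds


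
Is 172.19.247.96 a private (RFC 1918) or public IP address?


RFC 1918 private ranges:
  10.0.0.0/8 (10.0.0.0 - 10.255.255.255)
  172.16.0.0/12 (172.16.0.0 - 172.31.255.255)
  192.168.0.0/16 (192.168.0.0 - 192.168.255.255)
Private (in 172.16.0.0/12)


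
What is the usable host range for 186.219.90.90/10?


Network: 186.192.0.0
Broadcast: 186.255.255.255
First usable = network + 1
Last usable = broadcast - 1
Range: 186.192.0.1 to 186.255.255.254


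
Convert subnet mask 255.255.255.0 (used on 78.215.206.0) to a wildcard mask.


Subnet mask: 255.255.255.0
Wildcard = 255.255.255.255 - subnet mask
255 - 255 = 0
255 - 255 = 0
255 - 255 = 0
255 - 0 = 255
Wildcard: 0.0.0.255


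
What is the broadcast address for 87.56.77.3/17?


Network: 87.56.0.0/17
Host bits = 15
Set all host bits to 1:
Broadcast: 87.56.127.255


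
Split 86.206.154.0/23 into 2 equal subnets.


New prefix = 23 + 1 = 24
Each subnet has 256 addresses
  86.206.154.0/24
  86.206.155.0/24
Subnets: 86.206.154.0/24, 86.206.155.0/24


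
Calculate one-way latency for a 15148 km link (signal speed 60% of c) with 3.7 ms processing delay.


Speed = 0.6 * 3e5 km/s = 180000 km/s
Propagation delay = 15148 / 180000 = 0.0842 s = 84.1556 ms
Processing delay = 3.7 ms
Total one-way latency = 87.8556 ms


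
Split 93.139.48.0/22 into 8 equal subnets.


New prefix = 22 + 3 = 25
Each subnet has 128 addresses
  93.139.48.0/25
  93.139.48.128/25
  93.139.49.0/25
  93.139.49.128/25
  93.139.50.0/25
  93.139.50.128/25
  93.139.51.0/25
  93.139.51.128/25
Subnets: 93.139.48.0/25, 93.139.48.128/25, 93.139.49.0/25, 93.139.49.128/25, 93.139.50.0/25, 93.139.50.128/25, 93.139.51.0/25, 93.139.51.128/25


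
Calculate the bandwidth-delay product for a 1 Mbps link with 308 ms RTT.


BDP = bandwidth * RTT
= 1 Mbps * 308 ms
= 1 * 1e6 * 308 / 1000 bits
= 308000 bits
= 38500 bytes
= 37.5977 KB
BDP = 308000 bits (38500 bytes)


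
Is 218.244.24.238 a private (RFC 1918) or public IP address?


RFC 1918 private ranges:
  10.0.0.0/8 (10.0.0.0 - 10.255.255.255)
  172.16.0.0/12 (172.16.0.0 - 172.31.255.255)
  192.168.0.0/16 (192.168.0.0 - 192.168.255.255)
Public (not in any RFC 1918 range)


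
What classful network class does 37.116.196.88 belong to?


First octet: 37
Binary: 00100101
0xxxxxxx -> Class A (1-126)
Class A, default mask 255.0.0.0 (/8)


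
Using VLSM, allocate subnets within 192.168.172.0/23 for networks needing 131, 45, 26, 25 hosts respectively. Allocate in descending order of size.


131 hosts -> /24 (254 usable): 192.168.172.0/24
45 hosts -> /26 (62 usable): 192.168.173.0/26
26 hosts -> /27 (30 usable): 192.168.173.64/27
25 hosts -> /27 (30 usable): 192.168.173.96/27
Allocation: 192.168.172.0/24 (131 hosts, 254 usable); 192.168.173.0/26 (45 hosts, 62 usable); 192.168.173.64/27 (26 hosts, 30 usable); 192.168.173.96/27 (25 hosts, 30 usable)


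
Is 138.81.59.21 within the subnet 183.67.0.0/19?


Subnet network: 183.67.0.0
Test IP AND mask: 138.81.32.0
No, 138.81.59.21 is not in 183.67.0.0/19


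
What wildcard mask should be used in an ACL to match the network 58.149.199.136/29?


Subnet mask: 255.255.255.248
Wildcard = 255.255.255.255 - subnet mask
255 - 255 = 0
255 - 255 = 0
255 - 255 = 0
255 - 248 = 7
Wildcard: 0.0.0.7


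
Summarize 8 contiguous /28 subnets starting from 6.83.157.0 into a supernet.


Original prefix: /28
Number of subnets: 8 = 2^3
New prefix = 28 - 3 = 25
Supernet: 6.83.157.0/25


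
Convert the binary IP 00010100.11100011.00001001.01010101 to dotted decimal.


00010100 = 20
11100011 = 227
00001001 = 9
01010101 = 85
IP: 20.227.9.85


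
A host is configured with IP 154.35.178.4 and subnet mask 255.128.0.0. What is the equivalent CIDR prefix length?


Binary: 11111111.10000000.00000000.00000000
Count leading 1s
Prefix: /9


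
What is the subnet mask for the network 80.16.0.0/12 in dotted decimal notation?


/12 means 12 network bits, 20 host bits
Binary: 11111111111100000000000000000000
Mask: 255.240.0.0


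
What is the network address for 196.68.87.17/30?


IP:   11000100.01000100.01010111.00010001
Mask: 11111111.11111111.11111111.11111100
AND operation:
Net:  11000100.01000100.01010111.00010000
Network: 196.68.87.16/30


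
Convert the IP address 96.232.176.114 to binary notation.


96 = 01100000
232 = 11101000
176 = 10110000
114 = 01110010
Binary: 01100000.11101000.10110000.01110010


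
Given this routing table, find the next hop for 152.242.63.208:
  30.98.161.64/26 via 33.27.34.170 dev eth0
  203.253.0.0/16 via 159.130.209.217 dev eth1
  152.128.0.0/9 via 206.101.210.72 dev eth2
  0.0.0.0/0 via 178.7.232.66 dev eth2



Longest prefix match for 152.242.63.208:
  /26 30.98.161.64: no
  /16 203.253.0.0: no
  /9 152.128.0.0: MATCH
  /0 0.0.0.0: MATCH
Selected: next-hop 206.101.210.72 via eth2 (matched /9)


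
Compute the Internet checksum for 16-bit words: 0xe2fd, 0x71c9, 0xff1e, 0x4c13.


Sum all words (with carry folding):
+ 0xe2fd = 0xe2fd
+ 0x71c9 = 0x54c7
+ 0xff1e = 0x53e6
+ 0x4c13 = 0x9ff9
One's complement: ~0x9ff9
Checksum = 0x6006


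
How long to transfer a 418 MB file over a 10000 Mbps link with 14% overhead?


Effective throughput = 10000 * (1 - 14/100) = 8600 Mbps
File size in Mb = 418 * 8 = 3344 Mb
Time = 3344 / 8600
Time = 0.3888 seconds


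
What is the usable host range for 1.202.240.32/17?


Network: 1.202.128.0
Broadcast: 1.202.255.255
First usable = network + 1
Last usable = broadcast - 1
Range: 1.202.128.1 to 1.202.255.254


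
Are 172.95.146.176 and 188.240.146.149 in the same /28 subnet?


Mask: 255.255.255.240
172.95.146.176 AND mask = 172.95.146.176
188.240.146.149 AND mask = 188.240.146.144
No, different subnets (172.95.146.176 vs 188.240.146.144)


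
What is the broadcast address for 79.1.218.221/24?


Network: 79.1.218.0/24
Host bits = 8
Set all host bits to 1:
Broadcast: 79.1.218.255


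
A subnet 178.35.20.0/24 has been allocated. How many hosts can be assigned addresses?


Host bits = 32 - 24 = 8
Total addresses = 2^8 = 256
Usable = total - 2 (network and broadcast)
Usable hosts: 254


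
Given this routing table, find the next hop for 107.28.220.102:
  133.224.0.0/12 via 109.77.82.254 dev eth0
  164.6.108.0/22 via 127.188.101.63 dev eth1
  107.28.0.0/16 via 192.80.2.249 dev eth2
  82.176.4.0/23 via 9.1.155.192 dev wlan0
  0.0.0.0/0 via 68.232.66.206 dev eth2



Longest prefix match for 107.28.220.102:
  /12 133.224.0.0: no
  /22 164.6.108.0: no
  /16 107.28.0.0: MATCH
  /23 82.176.4.0: no
  /0 0.0.0.0: MATCH
Selected: next-hop 192.80.2.249 via eth2 (matched /16)


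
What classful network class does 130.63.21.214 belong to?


First octet: 130
Binary: 10000010
10xxxxxx -> Class B (128-191)
Class B, default mask 255.255.0.0 (/16)


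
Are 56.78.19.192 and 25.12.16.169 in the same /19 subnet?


Mask: 255.255.224.0
56.78.19.192 AND mask = 56.78.0.0
25.12.16.169 AND mask = 25.12.0.0
No, different subnets (56.78.0.0 vs 25.12.0.0)


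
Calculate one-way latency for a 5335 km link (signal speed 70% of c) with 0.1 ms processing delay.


Speed = 0.7 * 3e5 km/s = 210000 km/s
Propagation delay = 5335 / 210000 = 0.0254 s = 25.4048 ms
Processing delay = 0.1 ms
Total one-way latency = 25.5048 ms


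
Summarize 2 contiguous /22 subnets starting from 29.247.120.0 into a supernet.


Original prefix: /22
Number of subnets: 2 = 2^1
New prefix = 22 - 1 = 21
Supernet: 29.247.120.0/21


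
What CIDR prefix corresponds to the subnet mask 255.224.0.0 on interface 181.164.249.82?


Binary: 11111111.11100000.00000000.00000000
Count leading 1s
Prefix: /11


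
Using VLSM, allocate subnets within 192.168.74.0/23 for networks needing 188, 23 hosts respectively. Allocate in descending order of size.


188 hosts -> /24 (254 usable): 192.168.74.0/24
23 hosts -> /27 (30 usable): 192.168.75.0/27
Allocation: 192.168.74.0/24 (188 hosts, 254 usable); 192.168.75.0/27 (23 hosts, 30 usable)


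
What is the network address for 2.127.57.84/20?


IP:   00000010.01111111.00111001.01010100
Mask: 11111111.11111111.11110000.00000000
AND operation:
Net:  00000010.01111111.00110000.00000000
Network: 2.127.48.0/20


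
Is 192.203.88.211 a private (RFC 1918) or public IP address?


RFC 1918 private ranges:
  10.0.0.0/8 (10.0.0.0 - 10.255.255.255)
  172.16.0.0/12 (172.16.0.0 - 172.31.255.255)
  192.168.0.0/16 (192.168.0.0 - 192.168.255.255)
Public (not in any RFC 1918 range)


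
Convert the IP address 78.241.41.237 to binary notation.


78 = 01001110
241 = 11110001
41 = 00101001
237 = 11101101
Binary: 01001110.11110001.00101001.11101101


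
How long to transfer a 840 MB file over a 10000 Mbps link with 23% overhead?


Effective throughput = 10000 * (1 - 23/100) = 7700 Mbps
File size in Mb = 840 * 8 = 6720 Mb
Time = 6720 / 7700
Time = 0.8727 seconds


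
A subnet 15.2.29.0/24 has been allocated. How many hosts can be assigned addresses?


Host bits = 32 - 24 = 8
Total addresses = 2^8 = 256
Usable = total - 2 (network and broadcast)
Usable hosts: 254


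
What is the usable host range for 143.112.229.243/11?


Network: 143.96.0.0
Broadcast: 143.127.255.255
First usable = network + 1
Last usable = broadcast - 1
Range: 143.96.0.1 to 143.127.255.254


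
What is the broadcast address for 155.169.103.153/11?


Network: 155.160.0.0/11
Host bits = 21
Set all host bits to 1:
Broadcast: 155.191.255.255


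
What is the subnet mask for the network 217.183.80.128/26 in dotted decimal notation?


/26 means 26 network bits, 6 host bits
Binary: 11111111111111111111111111000000
Mask: 255.255.255.192


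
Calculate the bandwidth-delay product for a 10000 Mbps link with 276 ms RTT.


BDP = bandwidth * RTT
= 10000 Mbps * 276 ms
= 10000 * 1e6 * 276 / 1000 bits
= 2760000000 bits
= 345000000 bytes
= 336914.0625 KB
BDP = 2760000000 bits (345000000 bytes)


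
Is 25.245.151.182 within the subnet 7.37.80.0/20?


Subnet network: 7.37.80.0
Test IP AND mask: 25.245.144.0
No, 25.245.151.182 is not in 7.37.80.0/20


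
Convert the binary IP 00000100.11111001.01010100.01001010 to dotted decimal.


00000100 = 4
11111001 = 249
01010100 = 84
01001010 = 74
IP: 4.249.84.74


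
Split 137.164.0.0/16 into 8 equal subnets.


New prefix = 16 + 3 = 19
Each subnet has 8192 addresses
  137.164.0.0/19
  137.164.32.0/19
  137.164.64.0/19
  137.164.96.0/19
  137.164.128.0/19
  137.164.160.0/19
  137.164.192.0/19
  137.164.224.0/19
Subnets: 137.164.0.0/19, 137.164.32.0/19, 137.164.64.0/19, 137.164.96.0/19, 137.164.128.0/19, 137.164.160.0/19, 137.164.192.0/19, 137.164.224.0/19


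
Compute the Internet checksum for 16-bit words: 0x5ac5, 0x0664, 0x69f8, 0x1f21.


Sum all words (with carry folding):
+ 0x5ac5 = 0x5ac5
+ 0x0664 = 0x6129
+ 0x69f8 = 0xcb21
+ 0x1f21 = 0xea42
One's complement: ~0xea42
Checksum = 0x15bd


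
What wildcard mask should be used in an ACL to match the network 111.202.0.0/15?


Subnet mask: 255.254.0.0
Wildcard = 255.255.255.255 - subnet mask
255 - 255 = 0
255 - 254 = 1
255 - 0 = 255
255 - 0 = 255
Wildcard: 0.1.255.255


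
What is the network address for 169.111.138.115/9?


IP:   10101001.01101111.10001010.01110011
Mask: 11111111.10000000.00000000.00000000
AND operation:
Net:  10101001.00000000.00000000.00000000
Network: 169.0.0.0/9


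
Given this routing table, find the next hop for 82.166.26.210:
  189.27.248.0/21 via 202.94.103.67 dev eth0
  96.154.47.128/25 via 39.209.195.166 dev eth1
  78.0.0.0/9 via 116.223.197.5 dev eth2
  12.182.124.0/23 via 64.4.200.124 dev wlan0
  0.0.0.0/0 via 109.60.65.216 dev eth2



Longest prefix match for 82.166.26.210:
  /21 189.27.248.0: no
  /25 96.154.47.128: no
  /9 78.0.0.0: no
  /23 12.182.124.0: no
  /0 0.0.0.0: MATCH
Selected: next-hop 109.60.65.216 via eth2 (matched /0)


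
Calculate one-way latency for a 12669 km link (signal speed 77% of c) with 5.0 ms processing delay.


Speed = 0.77 * 3e5 km/s = 231000 km/s
Propagation delay = 12669 / 231000 = 0.0548 s = 54.8442 ms
Processing delay = 5.0 ms
Total one-way latency = 59.8442 ms


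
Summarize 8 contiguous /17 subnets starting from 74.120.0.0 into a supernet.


Original prefix: /17
Number of subnets: 8 = 2^3
New prefix = 17 - 3 = 14
Supernet: 74.120.0.0/14


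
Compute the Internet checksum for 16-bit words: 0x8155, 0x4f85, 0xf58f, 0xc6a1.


Sum all words (with carry folding):
+ 0x8155 = 0x8155
+ 0x4f85 = 0xd0da
+ 0xf58f = 0xc66a
+ 0xc6a1 = 0x8d0c
One's complement: ~0x8d0c
Checksum = 0x72f3


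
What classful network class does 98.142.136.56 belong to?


First octet: 98
Binary: 01100010
0xxxxxxx -> Class A (1-126)
Class A, default mask 255.0.0.0 (/8)


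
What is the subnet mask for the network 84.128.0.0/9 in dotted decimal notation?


/9 means 9 network bits, 23 host bits
Binary: 11111111100000000000000000000000
Mask: 255.128.0.0


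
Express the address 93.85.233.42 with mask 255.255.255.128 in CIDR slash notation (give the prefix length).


Binary: 11111111.11111111.11111111.10000000
Count leading 1s
Prefix: /25


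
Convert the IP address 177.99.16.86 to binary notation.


177 = 10110001
99 = 01100011
16 = 00010000
86 = 01010110
Binary: 10110001.01100011.00010000.01010110


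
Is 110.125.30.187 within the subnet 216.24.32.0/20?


Subnet network: 216.24.32.0
Test IP AND mask: 110.125.16.0
No, 110.125.30.187 is not in 216.24.32.0/20


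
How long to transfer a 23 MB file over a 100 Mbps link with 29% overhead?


Effective throughput = 100 * (1 - 29/100) = 71 Mbps
File size in Mb = 23 * 8 = 184 Mb
Time = 184 / 71
Time = 2.5915 seconds


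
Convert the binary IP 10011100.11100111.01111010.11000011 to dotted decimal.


10011100 = 156
11100111 = 231
01111010 = 122
11000011 = 195
IP: 156.231.122.195


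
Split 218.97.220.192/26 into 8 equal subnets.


New prefix = 26 + 3 = 29
Each subnet has 8 addresses
  218.97.220.192/29
  218.97.220.200/29
  218.97.220.208/29
  218.97.220.216/29
  218.97.220.224/29
  218.97.220.232/29
  218.97.220.240/29
  218.97.220.248/29
Subnets: 218.97.220.192/29, 218.97.220.200/29, 218.97.220.208/29, 218.97.220.216/29, 218.97.220.224/29, 218.97.220.232/29, 218.97.220.240/29, 218.97.220.248/29


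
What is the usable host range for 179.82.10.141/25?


Network: 179.82.10.128
Broadcast: 179.82.10.255
First usable = network + 1
Last usable = broadcast - 1
Range: 179.82.10.129 to 179.82.10.254


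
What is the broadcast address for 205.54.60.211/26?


Network: 205.54.60.192/26
Host bits = 6
Set all host bits to 1:
Broadcast: 205.54.60.255


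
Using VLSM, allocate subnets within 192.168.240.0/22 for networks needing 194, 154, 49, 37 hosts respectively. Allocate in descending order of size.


194 hosts -> /24 (254 usable): 192.168.240.0/24
154 hosts -> /24 (254 usable): 192.168.241.0/24
49 hosts -> /26 (62 usable): 192.168.242.0/26
37 hosts -> /26 (62 usable): 192.168.242.64/26
Allocation: 192.168.240.0/24 (194 hosts, 254 usable); 192.168.241.0/24 (154 hosts, 254 usable); 192.168.242.0/26 (49 hosts, 62 usable); 192.168.242.64/26 (37 hosts, 62 usable)


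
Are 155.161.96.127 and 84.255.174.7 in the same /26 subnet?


Mask: 255.255.255.192
155.161.96.127 AND mask = 155.161.96.64
84.255.174.7 AND mask = 84.255.174.0
No, different subnets (155.161.96.64 vs 84.255.174.0)


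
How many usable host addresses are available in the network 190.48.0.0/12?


Host bits = 32 - 12 = 20
Total addresses = 2^20 = 1048576
Usable = total - 2 (network and broadcast)
Usable hosts: 1048574


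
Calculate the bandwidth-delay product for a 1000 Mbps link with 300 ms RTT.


BDP = bandwidth * RTT
= 1000 Mbps * 300 ms
= 1000 * 1e6 * 300 / 1000 bits
= 300000000 bits
= 37500000 bytes
= 36621.0938 KB
BDP = 300000000 bits (37500000 bytes)


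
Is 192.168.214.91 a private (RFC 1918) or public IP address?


RFC 1918 private ranges:
  10.0.0.0/8 (10.0.0.0 - 10.255.255.255)
  172.16.0.0/12 (172.16.0.0 - 172.31.255.255)
  192.168.0.0/16 (192.168.0.0 - 192.168.255.255)
Private (in 192.168.0.0/16)


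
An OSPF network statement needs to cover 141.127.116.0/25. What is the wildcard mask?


Subnet mask: 255.255.255.128
Wildcard = 255.255.255.255 - subnet mask
255 - 255 = 0
255 - 255 = 0
255 - 255 = 0
255 - 128 = 127
Wildcard: 0.0.0.127


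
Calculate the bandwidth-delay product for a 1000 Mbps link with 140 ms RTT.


BDP = bandwidth * RTT
= 1000 Mbps * 140 ms
= 1000 * 1e6 * 140 / 1000 bits
= 140000000 bits
= 17500000 bytes
= 17089.8438 KB
BDP = 140000000 bits (17500000 bytes)


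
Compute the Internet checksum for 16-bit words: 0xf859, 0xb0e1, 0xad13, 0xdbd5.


Sum all words (with carry folding):
+ 0xf859 = 0xf859
+ 0xb0e1 = 0xa93b
+ 0xad13 = 0x564f
+ 0xdbd5 = 0x3225
One's complement: ~0x3225
Checksum = 0xcdda


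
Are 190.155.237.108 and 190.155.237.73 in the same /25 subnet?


Mask: 255.255.255.128
190.155.237.108 AND mask = 190.155.237.0
190.155.237.73 AND mask = 190.155.237.0
Yes, same subnet (190.155.237.0)


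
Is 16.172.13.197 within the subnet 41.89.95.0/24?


Subnet network: 41.89.95.0
Test IP AND mask: 16.172.13.0
No, 16.172.13.197 is not in 41.89.95.0/24


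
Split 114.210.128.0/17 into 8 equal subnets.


New prefix = 17 + 3 = 20
Each subnet has 4096 addresses
  114.210.128.0/20
  114.210.144.0/20
  114.210.160.0/20
  114.210.176.0/20
  114.210.192.0/20
  114.210.208.0/20
  114.210.224.0/20
  114.210.240.0/20
Subnets: 114.210.128.0/20, 114.210.144.0/20, 114.210.160.0/20, 114.210.176.0/20, 114.210.192.0/20, 114.210.208.0/20, 114.210.224.0/20, 114.210.240.0/20


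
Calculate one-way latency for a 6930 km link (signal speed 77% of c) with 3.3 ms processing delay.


Speed = 0.77 * 3e5 km/s = 231000 km/s
Propagation delay = 6930 / 231000 = 0.03 s = 30 ms
Processing delay = 3.3 ms
Total one-way latency = 33.3 ms


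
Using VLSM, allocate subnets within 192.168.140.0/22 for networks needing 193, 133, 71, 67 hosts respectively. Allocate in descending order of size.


193 hosts -> /24 (254 usable): 192.168.140.0/24
133 hosts -> /24 (254 usable): 192.168.141.0/24
71 hosts -> /25 (126 usable): 192.168.142.0/25
67 hosts -> /25 (126 usable): 192.168.142.128/25
Allocation: 192.168.140.0/24 (193 hosts, 254 usable); 192.168.141.0/24 (133 hosts, 254 usable); 192.168.142.0/25 (71 hosts, 126 usable); 192.168.142.128/25 (67 hosts, 126 usable)


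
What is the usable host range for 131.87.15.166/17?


Network: 131.87.0.0
Broadcast: 131.87.127.255
First usable = network + 1
Last usable = broadcast - 1
Range: 131.87.0.1 to 131.87.127.254


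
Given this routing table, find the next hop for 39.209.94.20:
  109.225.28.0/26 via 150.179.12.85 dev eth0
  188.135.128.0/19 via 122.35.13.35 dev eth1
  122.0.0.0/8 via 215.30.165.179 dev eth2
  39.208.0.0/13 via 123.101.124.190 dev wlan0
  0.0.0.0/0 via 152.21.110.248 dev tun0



Longest prefix match for 39.209.94.20:
  /26 109.225.28.0: no
  /19 188.135.128.0: no
  /8 122.0.0.0: no
  /13 39.208.0.0: MATCH
  /0 0.0.0.0: MATCH
Selected: next-hop 123.101.124.190 via wlan0 (matched /13)


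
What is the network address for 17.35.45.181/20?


IP:   00010001.00100011.00101101.10110101
Mask: 11111111.11111111.11110000.00000000
AND operation:
Net:  00010001.00100011.00100000.00000000
Network: 17.35.32.0/20


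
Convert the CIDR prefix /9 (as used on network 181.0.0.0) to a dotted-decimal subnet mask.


/9 means 9 network bits, 23 host bits
Binary: 11111111100000000000000000000000
Mask: 255.128.0.0


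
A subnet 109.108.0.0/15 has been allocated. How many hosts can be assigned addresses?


Host bits = 32 - 15 = 17
Total addresses = 2^17 = 131072
Usable = total - 2 (network and broadcast)
Usable hosts: 131070


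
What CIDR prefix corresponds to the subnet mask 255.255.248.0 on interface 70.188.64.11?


Binary: 11111111.11111111.11111000.00000000
Count leading 1s
Prefix: /21


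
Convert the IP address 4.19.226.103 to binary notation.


4 = 00000100
19 = 00010011
226 = 11100010
103 = 01100111
Binary: 00000100.00010011.11100010.01100111


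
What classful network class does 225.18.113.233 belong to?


First octet: 225
Binary: 11100001
1110xxxx -> Class D (224-239)
Class D (multicast), default mask N/A


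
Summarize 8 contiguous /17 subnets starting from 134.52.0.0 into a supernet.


Original prefix: /17
Number of subnets: 8 = 2^3
New prefix = 17 - 3 = 14
Supernet: 134.52.0.0/14


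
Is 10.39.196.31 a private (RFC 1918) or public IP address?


RFC 1918 private ranges:
  10.0.0.0/8 (10.0.0.0 - 10.255.255.255)
  172.16.0.0/12 (172.16.0.0 - 172.31.255.255)
  192.168.0.0/16 (192.168.0.0 - 192.168.255.255)
Private (in 10.0.0.0/8)


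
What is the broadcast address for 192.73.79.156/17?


Network: 192.73.0.0/17
Host bits = 15
Set all host bits to 1:
Broadcast: 192.73.127.255


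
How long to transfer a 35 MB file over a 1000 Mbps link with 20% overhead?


Effective throughput = 1000 * (1 - 20/100) = 800 Mbps
File size in Mb = 35 * 8 = 280 Mb
Time = 280 / 800
Time = 0.35 seconds


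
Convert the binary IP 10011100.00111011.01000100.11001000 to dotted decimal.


10011100 = 156
00111011 = 59
01000100 = 68
11001000 = 200
IP: 156.59.68.200


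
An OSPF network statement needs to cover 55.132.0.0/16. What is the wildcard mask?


Subnet mask: 255.255.0.0
Wildcard = 255.255.255.255 - subnet mask
255 - 255 = 0
255 - 255 = 0
255 - 0 = 255
255 - 0 = 255
Wildcard: 0.0.255.255


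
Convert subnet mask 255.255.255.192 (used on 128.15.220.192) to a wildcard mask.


Subnet mask: 255.255.255.192
Wildcard = 255.255.255.255 - subnet mask
255 - 255 = 0
255 - 255 = 0
255 - 255 = 0
255 - 192 = 63
Wildcard: 0.0.0.63


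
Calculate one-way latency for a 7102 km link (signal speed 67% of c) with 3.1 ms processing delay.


Speed = 0.67 * 3e5 km/s = 201000 km/s
Propagation delay = 7102 / 201000 = 0.0353 s = 35.3333 ms
Processing delay = 3.1 ms
Total one-way latency = 38.4333 ms


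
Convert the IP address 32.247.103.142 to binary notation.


32 = 00100000
247 = 11110111
103 = 01100111
142 = 10001110
Binary: 00100000.11110111.01100111.10001110
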